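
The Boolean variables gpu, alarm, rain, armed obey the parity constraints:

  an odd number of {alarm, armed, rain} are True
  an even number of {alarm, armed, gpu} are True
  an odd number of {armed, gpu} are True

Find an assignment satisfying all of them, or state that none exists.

gpu: False, alarm: True, rain: True, armed: True

{alarm, armed, rain}: 3 true → odd ✓
{alarm, armed, gpu}: 2 true → even ✓
{armed, gpu}: 1 true → odd ✓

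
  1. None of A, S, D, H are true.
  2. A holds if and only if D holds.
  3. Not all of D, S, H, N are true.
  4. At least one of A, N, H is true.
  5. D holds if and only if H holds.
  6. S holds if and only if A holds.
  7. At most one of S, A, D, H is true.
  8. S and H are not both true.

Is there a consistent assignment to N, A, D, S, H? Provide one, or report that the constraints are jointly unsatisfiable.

N = True, A = False, D = False, S = False, H = False

  (1) {A, S, D, H}: 0 true — none ✓
  (2) A=F, D=F — same ✓
  (3) {D, S, H, N}: 1/4 true — not all ✓
  (4) {A, N, H}: 1 true — at least one ✓
  (5) D=F, H=F — same ✓
  (6) S=F, A=F — same ✓
  (7) {S, A, D, H}: 0 true — at most one ✓
  (8) S=F, H=F — not both ✓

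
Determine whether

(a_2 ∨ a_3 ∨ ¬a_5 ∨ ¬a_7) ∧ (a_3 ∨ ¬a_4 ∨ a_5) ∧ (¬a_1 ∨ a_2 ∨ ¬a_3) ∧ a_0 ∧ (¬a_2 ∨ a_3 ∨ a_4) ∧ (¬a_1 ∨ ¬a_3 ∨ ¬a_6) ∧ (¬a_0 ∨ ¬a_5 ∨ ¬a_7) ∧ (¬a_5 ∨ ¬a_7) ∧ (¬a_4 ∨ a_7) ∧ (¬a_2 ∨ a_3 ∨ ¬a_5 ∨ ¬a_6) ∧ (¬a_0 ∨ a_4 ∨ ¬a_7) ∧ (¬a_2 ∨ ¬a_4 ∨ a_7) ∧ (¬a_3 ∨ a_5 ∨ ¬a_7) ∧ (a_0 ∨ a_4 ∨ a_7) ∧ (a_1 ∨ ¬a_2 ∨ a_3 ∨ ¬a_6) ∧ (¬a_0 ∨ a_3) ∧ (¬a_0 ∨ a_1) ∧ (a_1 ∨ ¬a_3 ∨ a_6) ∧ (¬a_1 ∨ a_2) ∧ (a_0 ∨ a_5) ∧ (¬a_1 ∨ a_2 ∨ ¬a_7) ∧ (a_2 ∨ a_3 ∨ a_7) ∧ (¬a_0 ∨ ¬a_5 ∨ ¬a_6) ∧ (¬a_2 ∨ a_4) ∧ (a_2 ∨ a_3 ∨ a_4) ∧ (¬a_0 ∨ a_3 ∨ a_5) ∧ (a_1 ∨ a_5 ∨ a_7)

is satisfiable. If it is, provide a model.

The formula is unsatisfiable.

Case a_0 = True:
  (¬a_0 ∨ a_3) forces a_3 = True.
  (¬a_0 ∨ a_1) forces a_1 = True.
  (¬a_1 ∨ a_2 ∨ ¬a_3) forces a_2 = True.
  (¬a_1 ∨ ¬a_3 ∨ ¬a_6) forces a_6 = False.
  (¬a_2 ∨ a_4) forces a_4 = True.
  (¬a_4 ∨ a_7) forces a_7 = True.
  (¬a_0 ∨ ¬a_5 ∨ ¬a_7) forces a_5 = False.
  Clause (¬a_3 ∨ a_5 ∨ ¬a_7) is falsified — contradiction.
Case a_0 = False:
  Clause (a_0) is falsified — contradiction.
Both cases fail, so the formula is unsatisfiable.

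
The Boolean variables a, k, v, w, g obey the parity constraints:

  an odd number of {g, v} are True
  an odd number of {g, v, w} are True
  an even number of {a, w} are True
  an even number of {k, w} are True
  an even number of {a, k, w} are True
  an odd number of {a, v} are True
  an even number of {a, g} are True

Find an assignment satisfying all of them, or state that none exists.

a = False; k = False; v = True; w = False; g = False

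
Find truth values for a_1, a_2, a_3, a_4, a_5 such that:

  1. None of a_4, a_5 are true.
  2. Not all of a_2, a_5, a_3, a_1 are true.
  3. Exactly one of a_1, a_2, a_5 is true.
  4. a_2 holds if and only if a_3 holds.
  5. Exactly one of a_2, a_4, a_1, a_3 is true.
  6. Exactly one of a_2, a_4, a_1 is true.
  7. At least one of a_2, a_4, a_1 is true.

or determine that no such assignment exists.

a_1: True; a_2: False; a_3: False; a_4: False; a_5: False

  (1) {a_4, a_5}: 0 true — none ✓
  (2) {a_2, a_5, a_3, a_1}: 1/4 true — not all ✓
  (3) {a_1, a_2, a_5}: 1 true — exactly one ✓
  (4) a_2=F, a_3=F — same ✓
  (5) {a_2, a_4, a_1, a_3}: 1 true — exactly one ✓
  (6) {a_2, a_4, a_1}: 1 true — exactly one ✓
  (7) {a_2, a_4, a_1}: 1 true — at least one ✓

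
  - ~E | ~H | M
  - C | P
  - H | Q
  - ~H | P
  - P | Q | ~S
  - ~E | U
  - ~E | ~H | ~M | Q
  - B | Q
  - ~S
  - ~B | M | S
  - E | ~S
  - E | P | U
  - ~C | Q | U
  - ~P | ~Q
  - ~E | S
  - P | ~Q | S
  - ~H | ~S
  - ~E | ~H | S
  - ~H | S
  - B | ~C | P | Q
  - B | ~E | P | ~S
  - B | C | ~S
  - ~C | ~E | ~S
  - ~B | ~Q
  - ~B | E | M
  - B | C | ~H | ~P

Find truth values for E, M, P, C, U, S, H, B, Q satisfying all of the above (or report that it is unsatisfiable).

Unsatisfiable — no assignment works.

Case S = True:
  Clause (~S) is falsified — contradiction.
Case S = False:
  (~E | S) forces E = False.
  (~H | S) forces H = False.
  (H | Q) forces Q = True.
  (~P | ~Q) forces P = False.
  Clause (P | ~Q | S) is falsified — contradiction.
Both cases fail, so the formula is unsatisfiable.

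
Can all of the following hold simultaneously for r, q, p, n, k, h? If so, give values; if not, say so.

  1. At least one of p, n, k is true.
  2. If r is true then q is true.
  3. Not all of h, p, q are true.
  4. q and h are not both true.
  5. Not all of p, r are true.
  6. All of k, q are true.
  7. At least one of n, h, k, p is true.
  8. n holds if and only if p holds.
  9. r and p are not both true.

r = True, q = True, p = False, n = False, k = True, h = False

  (1) {p, n, k}: 1 true — at least one ✓
  (2) r=T ⇒ q: T ✓
  (3) {h, p, q}: 1/3 true — not all ✓
  (4) q=T, h=F — not both ✓
  (5) {p, r}: 1/2 true — not all ✓
  (6) {k, q}: all 2 true ✓
  (7) {n, h, k, p}: 1 true — at least one ✓
  (8) n=F, p=F — same ✓
  (9) r=T, p=F — not both ✓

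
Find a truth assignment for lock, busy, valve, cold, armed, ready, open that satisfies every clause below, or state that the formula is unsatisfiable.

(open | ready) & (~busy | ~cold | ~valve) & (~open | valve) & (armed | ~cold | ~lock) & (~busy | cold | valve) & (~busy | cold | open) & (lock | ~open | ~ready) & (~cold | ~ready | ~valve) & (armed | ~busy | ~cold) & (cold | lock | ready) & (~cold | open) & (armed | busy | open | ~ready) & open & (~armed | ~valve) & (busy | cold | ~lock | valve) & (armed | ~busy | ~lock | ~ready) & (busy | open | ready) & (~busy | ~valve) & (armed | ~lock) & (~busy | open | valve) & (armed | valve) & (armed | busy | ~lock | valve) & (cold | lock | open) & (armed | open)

Unit clause (open) forces open = True.
In (~open | valve) only valve is left, so valve = True.
In (~armed | ~valve) only ~armed is left, so armed = False.
In (~busy | ~valve) only ~busy is left, so busy = False.
In (armed | ~lock) only ~lock is left, so lock = False.
In (lock | ~open | ~ready) only ~ready is left, so ready = False.
In (cold | lock | ready) only cold is left, so cold = True.
All clauses satisfied.

lock=F, busy=F, valve=T, cold=T, armed=F, ready=F, open=T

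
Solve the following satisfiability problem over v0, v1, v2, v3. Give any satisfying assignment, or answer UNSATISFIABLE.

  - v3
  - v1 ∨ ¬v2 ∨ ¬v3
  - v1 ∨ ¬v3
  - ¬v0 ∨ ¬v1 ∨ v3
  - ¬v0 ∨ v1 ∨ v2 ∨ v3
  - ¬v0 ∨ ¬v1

Unit clause (v3) forces v3 = True.
In (v1 ∨ ¬v3) only v1 is left, so v1 = True.
In (¬v0 ∨ ¬v1) only ¬v0 is left, so v0 = False.
Set v2 = True.
Check each clause:
  (v3): v3 holds.
  (v1 ∨ ¬v2 ∨ ¬v3): v1 holds.
  (v1 ∨ ¬v3): v1 holds.
  (¬v0 ∨ ¬v1 ∨ v3): ¬v0 holds.
  (¬v0 ∨ v1 ∨ v2 ∨ v3): ¬v0 holds.
  (¬v0 ∨ ¬v1): ¬v0 holds.
All clauses satisfied.

v0=F; v1=T; v2=T; v3=T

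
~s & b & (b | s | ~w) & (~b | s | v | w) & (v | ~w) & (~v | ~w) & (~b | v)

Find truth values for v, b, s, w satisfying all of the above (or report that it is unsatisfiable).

Unit clause (~s) forces s = False.
Unit clause (b) forces b = True.
In (~b | v) only v is left, so v = True.
In (~v | ~w) only ~w is left, so w = False.
Check each clause:
  (~s): ~s holds.
  (b): b holds.
  (b | s | ~w): b holds.
  (~b | s | v | w): v holds.
  (v | ~w): v holds.
  (~v | ~w): ~w holds.
  (~b | v): v holds.
All clauses satisfied.

v: True, b: True, s: False, w: False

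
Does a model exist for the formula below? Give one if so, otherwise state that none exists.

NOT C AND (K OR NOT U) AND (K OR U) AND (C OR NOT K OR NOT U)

U = False, C = False, K = True

Unit clause (NOT C) forces C = False.
Set U = False.
  then (K OR U) forces K = True.
Check each clause:
  (NOT C): NOT C holds.
  (K OR NOT U): K holds.
  (K OR U): K holds.
  (C OR NOT K OR NOT U): NOT U holds.
All clauses satisfied.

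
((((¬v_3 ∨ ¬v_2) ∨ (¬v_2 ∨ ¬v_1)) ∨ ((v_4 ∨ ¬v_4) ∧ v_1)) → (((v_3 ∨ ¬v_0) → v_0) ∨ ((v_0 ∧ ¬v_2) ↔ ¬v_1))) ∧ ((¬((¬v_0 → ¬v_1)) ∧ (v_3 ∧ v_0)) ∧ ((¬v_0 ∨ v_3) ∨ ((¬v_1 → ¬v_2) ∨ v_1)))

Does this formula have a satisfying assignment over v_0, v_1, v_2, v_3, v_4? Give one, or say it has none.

The formula is unsatisfiable.

Case v_0 = True: the conjunct ¬((¬v_0 → ¬v_1)) becomes ¬((False → ¬v_1)) = False.
Case v_0 = False: the conjunct v_0 is False.
Both cases fail — unsatisfiable.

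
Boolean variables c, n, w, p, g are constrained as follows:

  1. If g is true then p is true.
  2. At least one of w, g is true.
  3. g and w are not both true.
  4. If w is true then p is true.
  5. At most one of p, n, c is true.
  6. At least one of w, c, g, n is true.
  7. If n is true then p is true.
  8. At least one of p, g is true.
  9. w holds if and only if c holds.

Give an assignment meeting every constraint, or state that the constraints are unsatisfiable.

c = False; n = False; w = False; p = True; g = True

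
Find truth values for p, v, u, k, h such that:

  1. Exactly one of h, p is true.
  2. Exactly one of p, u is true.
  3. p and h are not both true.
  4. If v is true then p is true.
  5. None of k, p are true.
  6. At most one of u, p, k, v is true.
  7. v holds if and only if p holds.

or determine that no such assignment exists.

p: False, v: False, u: True, k: False, h: True

  (1) {h, p}: 1 true — exactly one ✓
  (2) {p, u}: 1 true — exactly one ✓
  (3) p=F, h=T — not both ✓
  (4) v=F ⇒ p: vacuous ✓
  (5) {k, p}: 0 true — none ✓
  (6) {u, p, k, v}: 1 true — at most one ✓
  (7) v=F, p=F — same ✓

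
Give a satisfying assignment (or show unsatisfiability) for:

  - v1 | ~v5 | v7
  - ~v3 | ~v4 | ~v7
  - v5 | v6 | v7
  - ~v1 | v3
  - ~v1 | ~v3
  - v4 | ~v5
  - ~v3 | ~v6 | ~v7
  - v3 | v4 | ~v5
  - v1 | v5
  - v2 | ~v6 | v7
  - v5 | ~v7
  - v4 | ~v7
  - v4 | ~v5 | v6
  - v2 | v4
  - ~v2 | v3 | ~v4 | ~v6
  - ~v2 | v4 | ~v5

Set v1 = False.
  then (v1 | v5) forces v5 = True.
  then (v1 | ~v5 | v7) forces v7 = True.
  then (v4 | ~v5) forces v4 = True.
  then (~v3 | ~v4 | ~v7) forces v3 = False.
Set v2 = True.
  then (~v2 | v3 | ~v4 | ~v6) forces v6 = False.
All clauses satisfied.

v1: False; v2: True; v3: False; v4: True; v5: True; v6: False; v7: True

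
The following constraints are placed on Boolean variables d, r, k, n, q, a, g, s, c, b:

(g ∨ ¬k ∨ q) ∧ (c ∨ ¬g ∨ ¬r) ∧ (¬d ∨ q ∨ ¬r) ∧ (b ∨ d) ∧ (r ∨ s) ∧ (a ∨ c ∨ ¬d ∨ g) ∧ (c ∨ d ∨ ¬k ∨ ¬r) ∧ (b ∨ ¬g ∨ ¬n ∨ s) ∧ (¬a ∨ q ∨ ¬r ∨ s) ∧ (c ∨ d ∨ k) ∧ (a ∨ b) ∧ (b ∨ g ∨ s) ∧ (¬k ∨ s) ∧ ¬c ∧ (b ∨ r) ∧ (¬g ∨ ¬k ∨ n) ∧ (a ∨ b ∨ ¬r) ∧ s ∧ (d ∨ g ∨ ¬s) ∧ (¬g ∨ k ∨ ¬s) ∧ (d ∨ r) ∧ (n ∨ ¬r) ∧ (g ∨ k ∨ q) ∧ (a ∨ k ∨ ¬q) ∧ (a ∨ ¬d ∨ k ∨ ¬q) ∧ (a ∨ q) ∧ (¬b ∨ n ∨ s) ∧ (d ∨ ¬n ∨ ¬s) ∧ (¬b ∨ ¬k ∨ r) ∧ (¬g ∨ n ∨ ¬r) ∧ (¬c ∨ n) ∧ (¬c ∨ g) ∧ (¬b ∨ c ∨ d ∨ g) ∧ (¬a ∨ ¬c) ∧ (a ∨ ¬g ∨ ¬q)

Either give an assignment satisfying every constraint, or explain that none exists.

d: True, r: True, k: False, n: True, q: True, a: True, g: False, s: True, c: False, b: True

Unit clause (¬c) forces c = False.
Unit clause (s) forces s = True.
Try d = False:
  (b ∨ d) forces b = True.
  (c ∨ d ∨ k) forces k = True.
  (c ∨ d ∨ ¬k ∨ ¬r) forces r = False.
  clause (d ∨ r) is falsified — backtrack.
So d = True.
Set r = True.
  then (c ∨ ¬g ∨ ¬r) forces g = False.
  then (¬d ∨ q ∨ ¬r) forces q = True.
  then (a ∨ c ∨ ¬d ∨ g) forces a = True.
  then (n ∨ ¬r) forces n = True.
Set k = False.
Set b = True.
All clauses satisfied.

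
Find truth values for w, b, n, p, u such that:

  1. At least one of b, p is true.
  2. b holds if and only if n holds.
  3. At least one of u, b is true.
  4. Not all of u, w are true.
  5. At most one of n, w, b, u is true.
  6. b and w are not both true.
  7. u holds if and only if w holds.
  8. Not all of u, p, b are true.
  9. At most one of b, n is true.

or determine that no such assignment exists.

Case u = True:
  (4) with u=T forces w = False.
  Constraint (7) is violated (u=T, w=F) — contradiction.
Case u = False:
  (3) with u=F forces b = True.
  (2) with b=T forces n = True.
  Constraint (5) is violated (n=T, b=T) — contradiction.
Both cases fail — unsatisfiable.

No satisfying assignment exists.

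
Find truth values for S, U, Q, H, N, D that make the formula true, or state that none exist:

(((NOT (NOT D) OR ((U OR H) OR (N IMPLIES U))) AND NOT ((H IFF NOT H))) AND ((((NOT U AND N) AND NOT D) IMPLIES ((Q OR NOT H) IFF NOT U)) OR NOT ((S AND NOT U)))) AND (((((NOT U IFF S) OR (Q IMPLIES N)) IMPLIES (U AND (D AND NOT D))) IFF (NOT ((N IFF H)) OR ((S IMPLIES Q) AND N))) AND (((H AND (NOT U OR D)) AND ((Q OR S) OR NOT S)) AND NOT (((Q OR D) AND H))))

UNSATISFIABLE

Case H = True: the formula simplifies to ((((NOT U AND N) AND NOT D) IMPLIES (Q IFF NOT U)) OR NOT ((S AND NOT U))) AND (((((NOT U IFF S) OR (Q IMPLIES N)) IMPLIES (U AND (D AND NOT D))) IFF (NOT N OR ((S IMPLIES Q) AND N))) AND (((NOT U OR D) AND ((Q OR S) OR NOT S)) AND NOT ((Q OR D)))).
  Q = True: the conjunct NOT ((Q OR D)) becomes NOT ((True OR D)) = False.
  Q = False: simplifies to ((((NOT U AND N) AND NOT D) IMPLIES U) OR NOT ((S AND NOT U))) AND (((U AND (D AND NOT D)) IFF (NOT N OR (NOT S AND N))) AND (((NOT U OR D) AND (S OR NOT S)) AND NOT D)).
    D = True: the conjunct NOT D is False.
    D = False: simplifies to (((NOT U AND N) IMPLIES U) OR NOT ((S AND NOT U))) AND (NOT ((NOT N OR (NOT S AND N))) AND (NOT U AND (S OR NOT S))).
      U = True: the conjunct NOT U is False.
      U = False: simplifies to (NOT N OR NOT S) AND (NOT ((NOT N OR (NOT S AND N))) AND (S OR NOT S)).
        S = True: simplifies to NOT N AND NOT (NOT N).
          N = True: the conjunct NOT N is False.
          N = False: the conjunct NOT (NOT N) becomes NOT (NOT False) = False.
        S = False: simplifies to NOT ((NOT N OR N)).
          N = True: this becomes NOT ((False OR True)) = False.
          N = False: this becomes NOT ((True OR False)) = False.
Case H = False: the conjunct H is False.
Both cases fail — unsatisfiable.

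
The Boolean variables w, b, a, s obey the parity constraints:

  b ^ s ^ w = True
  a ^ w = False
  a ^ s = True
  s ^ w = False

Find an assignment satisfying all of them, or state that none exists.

No satisfying assignment exists.

Adding constraints 2, 3, 4 mod 2: every variable appears an even number of times on the left, so the left side is 0.
But the right sides sum to 1 (mod 2). 0 ≠ 1 — the system is inconsistent.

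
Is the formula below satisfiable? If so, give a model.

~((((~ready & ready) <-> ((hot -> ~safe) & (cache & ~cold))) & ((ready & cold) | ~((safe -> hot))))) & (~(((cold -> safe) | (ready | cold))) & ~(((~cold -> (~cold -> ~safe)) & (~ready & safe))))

The conjunct ~(((cold -> safe) | (ready | cold))) is unsatisfiable on its own:
  safe=F, ready=F, cold=F: evaluates to False.
  safe=F, ready=F, cold=T: evaluates to False.
  safe=F, ready=T, cold=F: evaluates to False.
  safe=F, ready=T, cold=T: evaluates to False.
  safe=T, ready=F, cold=F: evaluates to False.
  safe=T, ready=F, cold=T: evaluates to False.
  safe=T, ready=T, cold=F: evaluates to False.
  safe=T, ready=T, cold=T: evaluates to False.
So the whole conjunction is unsatisfiable.

Unsatisfiable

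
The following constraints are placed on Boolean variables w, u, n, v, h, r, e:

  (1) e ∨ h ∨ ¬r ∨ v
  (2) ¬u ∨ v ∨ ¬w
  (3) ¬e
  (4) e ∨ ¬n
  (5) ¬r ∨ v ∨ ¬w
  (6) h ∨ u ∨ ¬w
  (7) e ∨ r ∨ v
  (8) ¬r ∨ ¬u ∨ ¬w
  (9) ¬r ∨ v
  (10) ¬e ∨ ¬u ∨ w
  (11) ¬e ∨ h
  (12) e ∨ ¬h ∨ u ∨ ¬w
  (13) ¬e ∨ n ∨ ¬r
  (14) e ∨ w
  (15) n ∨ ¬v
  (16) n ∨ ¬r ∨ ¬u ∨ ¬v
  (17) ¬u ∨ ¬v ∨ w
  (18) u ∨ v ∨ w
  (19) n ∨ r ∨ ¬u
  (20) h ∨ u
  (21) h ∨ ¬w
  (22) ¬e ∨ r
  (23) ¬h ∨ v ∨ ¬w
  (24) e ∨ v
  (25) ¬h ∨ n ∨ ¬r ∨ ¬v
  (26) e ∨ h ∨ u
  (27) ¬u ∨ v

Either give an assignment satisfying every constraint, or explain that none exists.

Case v = True:
  (¬e) forces e = False.
  (e ∨ ¬n) forces n = False.
  Clause (n ∨ ¬v) is falsified — contradiction.
Case v = False:
  (¬e) forces e = False.
  Clause (e ∨ v) is falsified — contradiction.
Both cases fail, so the formula is unsatisfiable.

The formula is unsatisfiable.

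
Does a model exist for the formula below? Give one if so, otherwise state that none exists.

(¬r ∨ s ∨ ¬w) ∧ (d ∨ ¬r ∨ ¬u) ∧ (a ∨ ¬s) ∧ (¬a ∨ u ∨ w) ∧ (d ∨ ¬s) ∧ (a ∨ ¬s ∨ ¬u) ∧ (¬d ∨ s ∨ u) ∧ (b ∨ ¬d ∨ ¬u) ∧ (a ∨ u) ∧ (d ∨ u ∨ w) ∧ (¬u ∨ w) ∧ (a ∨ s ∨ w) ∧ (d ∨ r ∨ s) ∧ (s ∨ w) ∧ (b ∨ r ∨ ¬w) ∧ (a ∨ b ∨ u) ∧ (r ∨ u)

Try w = False:
  (¬u ∨ w) forces u = False.
  (¬a ∨ u ∨ w) forces a = False.
  clause (a ∨ u) is falsified — backtrack.
So w = True.
Set a = True.
Set u = False.
  then (r ∨ u) forces r = True.
  then (¬r ∨ s ∨ ¬w) forces s = True.
  then (d ∨ ¬s) forces d = True.
Set b = False.
All clauses satisfied.

w = True; a = True; u = False; r = True; d = True; s = True; b = False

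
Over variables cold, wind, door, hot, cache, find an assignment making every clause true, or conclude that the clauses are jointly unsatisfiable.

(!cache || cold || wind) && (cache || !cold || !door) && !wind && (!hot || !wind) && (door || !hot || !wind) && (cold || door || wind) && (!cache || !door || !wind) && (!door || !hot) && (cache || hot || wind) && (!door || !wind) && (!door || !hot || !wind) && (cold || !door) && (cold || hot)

Unit clause (!wind) forces wind = False.
Try cold = False:
  (!cache || cold || wind) forces cache = False.
  (cold || door || wind) forces door = True.
  clause (cold || !door) is falsified — backtrack.
So cold = True.
Set door = False.
Set hot = False.
  then (cache || hot || wind) forces cache = True.
All clauses satisfied.

cold: True; wind: False; door: False; hot: False; cache: True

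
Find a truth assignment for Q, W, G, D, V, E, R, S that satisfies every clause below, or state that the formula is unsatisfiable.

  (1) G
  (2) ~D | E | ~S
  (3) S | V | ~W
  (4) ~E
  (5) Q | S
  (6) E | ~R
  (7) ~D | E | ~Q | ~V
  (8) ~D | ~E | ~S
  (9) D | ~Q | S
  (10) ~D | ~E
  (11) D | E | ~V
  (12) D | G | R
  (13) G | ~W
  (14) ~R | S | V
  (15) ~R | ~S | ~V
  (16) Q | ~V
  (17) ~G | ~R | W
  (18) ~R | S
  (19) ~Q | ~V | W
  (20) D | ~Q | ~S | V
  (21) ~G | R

The formula is unsatisfiable.

Case G = True:
  (~E) forces E = False.
  (E | ~R) forces R = False.
  Clause (~G | R) is falsified — contradiction.
Case G = False:
  Clause (G) is falsified — contradiction.
Both cases fail, so the formula is unsatisfiable.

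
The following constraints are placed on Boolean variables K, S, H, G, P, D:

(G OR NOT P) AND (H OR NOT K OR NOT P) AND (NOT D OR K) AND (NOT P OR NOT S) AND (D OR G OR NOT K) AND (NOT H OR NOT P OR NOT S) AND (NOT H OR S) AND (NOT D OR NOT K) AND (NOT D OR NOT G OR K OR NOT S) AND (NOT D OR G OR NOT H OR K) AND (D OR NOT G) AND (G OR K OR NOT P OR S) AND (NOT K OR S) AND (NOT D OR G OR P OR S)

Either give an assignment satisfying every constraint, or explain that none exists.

K = False; S = True; H = False; G = False; P = False; D = False

Try K = True:
  (NOT D OR NOT K) forces D = False.
  (D OR G OR NOT K) forces G = True.
  clause (D OR NOT G) is falsified — backtrack.
So K = False.
  then (NOT D OR K) forces D = False.
  then (D OR NOT G) forces G = False.
  then (G OR NOT P) forces P = False.
Set S = True.
Set H = False.
All clauses satisfied.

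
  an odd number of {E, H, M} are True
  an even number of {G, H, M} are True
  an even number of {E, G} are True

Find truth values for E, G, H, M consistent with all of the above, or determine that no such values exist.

Adding constraints 1, 2, 3 mod 2: every variable appears an even number of times on the left, so the left side is 0.
But the right sides sum to 1 (mod 2). 0 ≠ 1 — the system is inconsistent.

The formula is unsatisfiable.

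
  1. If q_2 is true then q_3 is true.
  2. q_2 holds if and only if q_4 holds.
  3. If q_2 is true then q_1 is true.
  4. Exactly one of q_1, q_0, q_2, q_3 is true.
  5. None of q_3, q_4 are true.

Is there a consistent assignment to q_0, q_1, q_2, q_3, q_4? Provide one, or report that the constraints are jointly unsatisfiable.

q_0 = True; q_1 = False; q_2 = False; q_3 = False; q_4 = False

  (1) q_2=F ⇒ q_3: vacuous ✓
  (2) q_2=F, q_4=F — same ✓
  (3) q_2=F ⇒ q_1: vacuous ✓
  (4) {q_1, q_0, q_2, q_3}: 1 true — exactly one ✓
  (5) {q_3, q_4}: 0 true — none ✓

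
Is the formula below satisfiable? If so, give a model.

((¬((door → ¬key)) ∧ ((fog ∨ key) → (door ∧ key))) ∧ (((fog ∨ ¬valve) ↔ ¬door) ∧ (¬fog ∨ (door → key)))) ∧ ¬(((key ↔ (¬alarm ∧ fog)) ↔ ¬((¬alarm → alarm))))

door = True, valve = True, key = True, fog = False, alarm = False

  (¬((door → ¬key)) ∧ ((fog ∨ key) → (door ∧ key))) ∧ (((fog ∨ ¬valve) ↔ ¬door) ∧ (¬fog ∨ (door → key))) = True
    ¬((door → ¬key)) ∧ ((fog ∨ key) → (door ∧ key)) = True
      ¬((door → ¬key)) = True
        door → ¬key = False
          ¬key = False
      (fog ∨ key) → (door ∧ key) = True
        fog ∨ key = True
        door ∧ key = True
    ((fog ∨ ¬valve) ↔ ¬door) ∧ (¬fog ∨ (door → key)) = True
      (fog ∨ ¬valve) ↔ ¬door = True
        fog ∨ ¬valve = False
          ¬valve = False
        ¬door = False
      ¬fog ∨ (door → key) = True
        ¬fog = True
        door → key = True
  ¬(((key ↔ (¬alarm ∧ fog)) ↔ ¬((¬alarm → alarm)))) = True
    (key ↔ (¬alarm ∧ fog)) ↔ ¬((¬alarm → alarm)) = False
      key ↔ (¬alarm ∧ fog) = False
        ¬alarm ∧ fog = False
          ¬alarm = True
      ¬((¬alarm → alarm)) = True
        ¬alarm → alarm = False
          ¬alarm = True
Both conjuncts True, so the formula holds.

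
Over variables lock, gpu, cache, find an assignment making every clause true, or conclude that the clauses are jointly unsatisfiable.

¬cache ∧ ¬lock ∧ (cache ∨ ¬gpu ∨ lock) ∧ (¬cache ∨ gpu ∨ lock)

lock: False, gpu: False, cache: False

Unit clause (¬cache) forces cache = False.
Unit clause (¬lock) forces lock = False.
In (cache ∨ ¬gpu ∨ lock) only ¬gpu is left, so gpu = False.
Check each clause:
  (¬cache): ¬cache holds.
  (¬lock): ¬lock holds.
  (cache ∨ ¬gpu ∨ lock): ¬gpu holds.
  (¬cache ∨ gpu ∨ lock): ¬cache holds.
All clauses satisfied.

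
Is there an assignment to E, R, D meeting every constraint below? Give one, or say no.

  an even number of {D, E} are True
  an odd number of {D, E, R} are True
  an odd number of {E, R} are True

E=F, R=T, D=F

{D, E}: 0 true → even ✓
{D, E, R}: 1 true → odd ✓
{E, R}: 1 true → odd ✓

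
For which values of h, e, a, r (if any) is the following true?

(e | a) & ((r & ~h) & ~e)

h=F, e=F, a=T, r=T

  e | a = True
  (r & ~h) & ~e = True
    r & ~h = True
      ~h = True
    ~e = True
Both conjuncts True, so the formula holds.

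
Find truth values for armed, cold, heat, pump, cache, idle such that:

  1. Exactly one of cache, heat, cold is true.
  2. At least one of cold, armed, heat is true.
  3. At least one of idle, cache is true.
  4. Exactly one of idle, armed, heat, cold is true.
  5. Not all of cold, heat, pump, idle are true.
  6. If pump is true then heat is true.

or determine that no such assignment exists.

armed = True, cold = False, heat = False, pump = False, cache = True, idle = False

  (1) {cache, heat, cold}: 1 true — exactly one ✓
  (2) {cold, armed, heat}: 1 true — at least one ✓
  (3) {idle, cache}: 1 true — at least one ✓
  (4) {idle, armed, heat, cold}: 1 true — exactly one ✓
  (5) {cold, heat, pump, idle}: 0/4 true — not all ✓
  (6) pump=F ⇒ heat: vacuous ✓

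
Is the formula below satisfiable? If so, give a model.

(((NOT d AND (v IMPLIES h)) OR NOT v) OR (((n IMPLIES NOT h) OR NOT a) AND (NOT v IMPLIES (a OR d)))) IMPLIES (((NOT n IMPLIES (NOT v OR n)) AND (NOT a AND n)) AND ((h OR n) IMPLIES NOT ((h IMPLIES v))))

v: True; h: True; n: True; d: True; a: True

  (((NOT d AND (v IMPLIES h)) OR NOT v) OR (((n IMPLIES NOT h) OR NOT a) AND (NOT v IMPLIES (a OR d)))) IMPLIES (((NOT n IMPLIES (NOT v OR n)) AND (NOT a AND n)) AND ((h OR n) IMPLIES NOT ((h IMPLIES v)))) = True
    ((NOT d AND (v IMPLIES h)) OR NOT v) OR (((n IMPLIES NOT h) OR NOT a) AND (NOT v IMPLIES (a OR d))) = False
      (NOT d AND (v IMPLIES h)) OR NOT v = False
        NOT d AND (v IMPLIES h) = False
          NOT d = False
          v IMPLIES h = True
        NOT v = False
      ((n IMPLIES NOT h) OR NOT a) AND (NOT v IMPLIES (a OR d)) = False
        (n IMPLIES NOT h) OR NOT a = False
          n IMPLIES NOT h = False
            NOT h = False
          NOT a = False
        NOT v IMPLIES (a OR d) = True
          NOT v = False
          a OR d = True
    ((NOT n IMPLIES (NOT v OR n)) AND (NOT a AND n)) AND ((h OR n) IMPLIES NOT ((h IMPLIES v))) = False
      (NOT n IMPLIES (NOT v OR n)) AND (NOT a AND n) = False
        NOT n IMPLIES (NOT v OR n) = True
          NOT n = False
          NOT v OR n = True
            NOT v = False
        NOT a AND n = False
          NOT a = False
      (h OR n) IMPLIES NOT ((h IMPLIES v)) = False
        h OR n = True
        NOT ((h IMPLIES v)) = False
          h IMPLIES v = True
The formula evaluates to True.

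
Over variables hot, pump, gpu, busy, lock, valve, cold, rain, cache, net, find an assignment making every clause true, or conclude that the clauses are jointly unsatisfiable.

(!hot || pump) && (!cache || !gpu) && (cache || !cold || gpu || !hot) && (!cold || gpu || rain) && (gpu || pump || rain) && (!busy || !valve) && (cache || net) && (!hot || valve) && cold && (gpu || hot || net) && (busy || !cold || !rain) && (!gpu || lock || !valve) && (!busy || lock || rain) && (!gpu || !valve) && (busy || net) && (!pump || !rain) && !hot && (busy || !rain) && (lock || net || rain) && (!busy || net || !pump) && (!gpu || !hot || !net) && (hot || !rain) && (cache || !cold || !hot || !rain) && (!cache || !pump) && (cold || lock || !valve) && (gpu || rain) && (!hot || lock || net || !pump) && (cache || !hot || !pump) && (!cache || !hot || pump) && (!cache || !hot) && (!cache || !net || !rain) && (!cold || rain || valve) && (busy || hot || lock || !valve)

Case hot = True:
  Clause (!hot) is falsified — contradiction.
Case hot = False:
  (cold) forces cold = True.
  (hot || !rain) forces rain = False.
  (!cold || gpu || rain) forces gpu = True.
  (!cache || !gpu) forces cache = False.
  (cache || net) forces net = True.
  (!gpu || !valve) forces valve = False.
  Clause (!cold || rain || valve) is falsified — contradiction.
Both cases fail, so the formula is unsatisfiable.

The formula is unsatisfiable.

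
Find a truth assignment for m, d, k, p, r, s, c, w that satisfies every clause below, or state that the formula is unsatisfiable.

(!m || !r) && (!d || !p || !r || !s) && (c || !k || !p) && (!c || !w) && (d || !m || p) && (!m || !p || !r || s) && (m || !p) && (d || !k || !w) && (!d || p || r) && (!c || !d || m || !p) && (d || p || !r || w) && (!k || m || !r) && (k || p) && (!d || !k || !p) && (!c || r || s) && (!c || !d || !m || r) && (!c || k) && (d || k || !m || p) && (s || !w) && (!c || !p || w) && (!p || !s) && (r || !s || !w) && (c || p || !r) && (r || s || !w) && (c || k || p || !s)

m=T, d=T, k=F, p=T, r=F, s=F, c=F, w=F

Set m = True.
  then (!m || !r) forces r = False.
Set d = True.
  then (!d || p || r) forces p = True.
  then (!d || !k || !p) forces k = False.
  then (!c || !d || !m || r) forces c = False.
  then (!p || !s) forces s = False.
  then (r || s || !w) forces w = False.
All clauses satisfied.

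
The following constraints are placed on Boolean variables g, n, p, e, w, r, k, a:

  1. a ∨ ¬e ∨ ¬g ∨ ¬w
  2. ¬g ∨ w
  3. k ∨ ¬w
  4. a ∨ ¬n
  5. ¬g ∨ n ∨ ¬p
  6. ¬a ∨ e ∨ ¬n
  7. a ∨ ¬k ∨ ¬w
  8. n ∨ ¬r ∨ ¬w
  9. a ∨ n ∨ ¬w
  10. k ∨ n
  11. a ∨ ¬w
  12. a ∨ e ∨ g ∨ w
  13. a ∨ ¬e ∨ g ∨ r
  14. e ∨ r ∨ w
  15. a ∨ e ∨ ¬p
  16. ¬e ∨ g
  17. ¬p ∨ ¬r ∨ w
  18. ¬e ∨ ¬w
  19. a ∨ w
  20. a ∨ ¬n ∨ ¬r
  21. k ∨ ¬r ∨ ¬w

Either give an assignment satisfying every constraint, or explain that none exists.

Set g = False.
  then (¬e ∨ g) forces e = False.
Try n = True:
  (a ∨ ¬n) forces a = True.
  clause (¬a ∨ e ∨ ¬n) is falsified — backtrack.
So n = False.
  then (k ∨ n) forces k = True.
Set p = True.
  then (a ∨ e ∨ ¬p) forces a = True.
Set w = True.
  then (n ∨ ¬r ∨ ¬w) forces r = False.
All clauses satisfied.

g = False, n = False, p = True, e = False, w = True, r = False, k = True, a = True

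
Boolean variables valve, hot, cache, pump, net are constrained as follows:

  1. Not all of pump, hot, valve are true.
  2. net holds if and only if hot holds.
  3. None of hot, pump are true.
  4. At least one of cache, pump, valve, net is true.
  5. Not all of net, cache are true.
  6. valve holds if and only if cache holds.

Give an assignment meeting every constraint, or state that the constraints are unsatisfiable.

valve=T, hot=F, cache=T, pump=F, net=F

  (1) {pump, hot, valve}: 1/3 true — not all ✓
  (2) net=F, hot=F — same ✓
  (3) {hot, pump}: 0 true — none ✓
  (4) {cache, pump, valve, net}: 2 true — at least one ✓
  (5) {net, cache}: 1/2 true — not all ✓
  (6) valve=T, cache=T — same ✓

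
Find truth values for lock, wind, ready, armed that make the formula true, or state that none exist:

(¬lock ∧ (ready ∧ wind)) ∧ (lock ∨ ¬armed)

lock = False, wind = True, ready = True, armed = False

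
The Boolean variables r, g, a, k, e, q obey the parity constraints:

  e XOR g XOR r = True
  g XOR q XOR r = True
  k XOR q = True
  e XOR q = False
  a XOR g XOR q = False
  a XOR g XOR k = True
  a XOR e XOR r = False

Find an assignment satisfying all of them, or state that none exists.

r: False, g: False, a: True, k: False, e: True, q: True

e XOR g XOR r = T XOR F XOR F = True ✓
g XOR q XOR r = F XOR T XOR F = True ✓
k XOR q = F XOR T = True ✓
e XOR q = T XOR T = False ✓
a XOR g XOR q = T XOR F XOR T = False ✓
a XOR g XOR k = T XOR F XOR F = True ✓
a XOR e XOR r = T XOR T XOR F = False ✓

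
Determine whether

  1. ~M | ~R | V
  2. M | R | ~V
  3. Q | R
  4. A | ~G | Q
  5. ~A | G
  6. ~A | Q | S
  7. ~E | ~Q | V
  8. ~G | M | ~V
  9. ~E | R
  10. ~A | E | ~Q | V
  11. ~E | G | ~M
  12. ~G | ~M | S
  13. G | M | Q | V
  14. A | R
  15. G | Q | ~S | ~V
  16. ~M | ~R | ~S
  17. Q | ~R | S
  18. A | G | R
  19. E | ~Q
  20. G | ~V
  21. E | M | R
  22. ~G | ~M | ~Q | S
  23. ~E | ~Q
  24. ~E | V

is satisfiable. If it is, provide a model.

Set V = False.
  then (~E | V) forces E = False.
  then (E | ~Q) forces Q = False.
  then (Q | R) forces R = True.
  then (Q | ~R | S) forces S = True.
  then (~M | ~R | V) forces M = False.
  then (G | M | Q | V) forces G = True.
  then (A | ~G | Q) forces A = True.
All clauses satisfied.

V = False; S = True; R = True; Q = False; A = True; M = False; E = False; G = True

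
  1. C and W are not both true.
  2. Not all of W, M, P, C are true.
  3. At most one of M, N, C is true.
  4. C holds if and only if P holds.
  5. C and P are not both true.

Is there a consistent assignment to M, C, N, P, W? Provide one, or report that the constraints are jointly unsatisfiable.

M = False, C = False, N = True, P = False, W = True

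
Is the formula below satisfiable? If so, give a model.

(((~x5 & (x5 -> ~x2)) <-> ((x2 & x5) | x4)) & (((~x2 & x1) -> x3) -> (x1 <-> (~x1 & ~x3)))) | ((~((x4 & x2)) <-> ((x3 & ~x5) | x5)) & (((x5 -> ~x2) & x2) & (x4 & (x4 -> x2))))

x1 = False, x2 = True, x3 = False, x4 = True, x5 = False

  (((~x5 & (x5 -> ~x2)) <-> ((x2 & x5) | x4)) & (((~x2 & x1) -> x3) -> (x1 <-> (~x1 & ~x3)))) | ((~((x4 & x2)) <-> ((x3 & ~x5) | x5)) & (((x5 -> ~x2) & x2) & (x4 & (x4 -> x2)))) = True
    ((~x5 & (x5 -> ~x2)) <-> ((x2 & x5) | x4)) & (((~x2 & x1) -> x3) -> (x1 <-> (~x1 & ~x3))) = False
      (~x5 & (x5 -> ~x2)) <-> ((x2 & x5) | x4) = True
        ~x5 & (x5 -> ~x2) = True
          ~x5 = True
          x5 -> ~x2 = True
            ~x2 = False
        (x2 & x5) | x4 = True
          x2 & x5 = False
      ((~x2 & x1) -> x3) -> (x1 <-> (~x1 & ~x3)) = False
        (~x2 & x1) -> x3 = True
          ~x2 & x1 = False
            ~x2 = False
        x1 <-> (~x1 & ~x3) = False
          ~x1 & ~x3 = True
            ~x1 = True
            ~x3 = True
    (~((x4 & x2)) <-> ((x3 & ~x5) | x5)) & (((x5 -> ~x2) & x2) & (x4 & (x4 -> x2))) = True
      ~((x4 & x2)) <-> ((x3 & ~x5) | x5) = True
        ~((x4 & x2)) = False
          x4 & x2 = True
        (x3 & ~x5) | x5 = False
          x3 & ~x5 = False
            ~x5 = True
      ((x5 -> ~x2) & x2) & (x4 & (x4 -> x2)) = True
        (x5 -> ~x2) & x2 = True
          x5 -> ~x2 = True
            ~x2 = False
        x4 & (x4 -> x2) = True
          x4 -> x2 = True
The formula evaluates to True.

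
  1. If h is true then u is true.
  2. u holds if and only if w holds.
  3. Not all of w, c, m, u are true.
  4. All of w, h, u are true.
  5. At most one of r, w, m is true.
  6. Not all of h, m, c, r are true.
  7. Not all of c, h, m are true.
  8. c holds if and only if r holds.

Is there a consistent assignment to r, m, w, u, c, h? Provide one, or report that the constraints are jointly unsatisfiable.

r=F, m=F, w=T, u=T, c=F, h=T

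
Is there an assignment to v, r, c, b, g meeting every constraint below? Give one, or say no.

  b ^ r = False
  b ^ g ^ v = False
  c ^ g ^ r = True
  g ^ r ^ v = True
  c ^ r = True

UNSATISFIABLE

Adding constraints 1, 2, 4 mod 2: every variable appears an even number of times on the left, so the left side is 0.
But the right sides sum to 1 (mod 2). 0 ≠ 1 — the system is inconsistent.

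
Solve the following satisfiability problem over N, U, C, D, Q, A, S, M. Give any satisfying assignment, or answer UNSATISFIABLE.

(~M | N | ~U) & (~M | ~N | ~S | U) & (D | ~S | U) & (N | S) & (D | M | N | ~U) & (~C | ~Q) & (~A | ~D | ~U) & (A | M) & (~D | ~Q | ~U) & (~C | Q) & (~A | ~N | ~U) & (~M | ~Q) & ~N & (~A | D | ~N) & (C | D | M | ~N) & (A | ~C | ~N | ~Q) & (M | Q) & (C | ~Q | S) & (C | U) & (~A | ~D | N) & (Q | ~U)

The formula is unsatisfiable.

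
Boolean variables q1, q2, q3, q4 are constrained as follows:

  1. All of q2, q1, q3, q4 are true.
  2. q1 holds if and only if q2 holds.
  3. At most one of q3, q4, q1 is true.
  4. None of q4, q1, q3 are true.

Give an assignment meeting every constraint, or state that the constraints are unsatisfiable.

Case q1 = True:
  Constraint (4) is violated (q1=T) — contradiction.
Case q1 = False:
  Constraint (1) is violated (q1=F) — contradiction.
Both cases fail — unsatisfiable.

No satisfying assignment exists.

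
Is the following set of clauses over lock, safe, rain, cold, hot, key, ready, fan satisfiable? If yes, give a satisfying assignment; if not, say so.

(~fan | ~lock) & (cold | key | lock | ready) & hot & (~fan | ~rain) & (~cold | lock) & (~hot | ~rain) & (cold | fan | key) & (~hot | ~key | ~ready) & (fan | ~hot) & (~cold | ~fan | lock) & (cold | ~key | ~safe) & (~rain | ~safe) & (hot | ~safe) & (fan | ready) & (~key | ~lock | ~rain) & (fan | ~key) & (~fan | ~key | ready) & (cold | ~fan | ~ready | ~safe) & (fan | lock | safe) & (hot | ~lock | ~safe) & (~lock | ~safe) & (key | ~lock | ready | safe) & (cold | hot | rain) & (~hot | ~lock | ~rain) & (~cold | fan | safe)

lock=F, safe=F, rain=F, cold=F, hot=T, key=F, ready=T, fan=T

Unit clause (hot) forces hot = True.
In (~hot | ~rain) only ~rain is left, so rain = False.
In (fan | ~hot) only fan is left, so fan = True.
In (~fan | ~lock) only ~lock is left, so lock = False.
In (~cold | lock) only ~cold is left, so cold = False.
Try safe = True:
  (cold | ~key | ~safe) forces key = False.
  (cold | key | lock | ready) forces ready = True.
  clause (cold | ~fan | ~ready | ~safe) is falsified — backtrack.
So safe = False.
Set key = False.
  then (cold | key | lock | ready) forces ready = True.
All clauses satisfied.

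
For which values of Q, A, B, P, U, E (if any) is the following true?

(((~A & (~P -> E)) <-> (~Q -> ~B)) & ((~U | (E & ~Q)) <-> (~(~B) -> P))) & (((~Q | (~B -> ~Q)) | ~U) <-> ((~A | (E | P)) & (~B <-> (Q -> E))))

Q = False, A = False, B = False, P = True, U = True, E = True

  ((~A & (~P -> E)) <-> (~Q -> ~B)) & ((~U | (E & ~Q)) <-> (~(~B) -> P)) = True
    (~A & (~P -> E)) <-> (~Q -> ~B) = True
      ~A & (~P -> E) = True
        ~A = True
        ~P -> E = True
          ~P = False
      ~Q -> ~B = True
        ~Q = True
        ~B = True
    (~U | (E & ~Q)) <-> (~(~B) -> P) = True
      ~U | (E & ~Q) = True
        ~U = False
        E & ~Q = True
          ~Q = True
      ~(~B) -> P = True
        ~(~B) = False
          ~B = True
  ((~Q | (~B -> ~Q)) | ~U) <-> ((~A | (E | P)) & (~B <-> (Q -> E))) = True
    (~Q | (~B -> ~Q)) | ~U = True
      ~Q | (~B -> ~Q) = True
        ~Q = True
        ~B -> ~Q = True
          ~B = True
          ~Q = True
      ~U = False
    (~A | (E | P)) & (~B <-> (Q -> E)) = True
      ~A | (E | P) = True
        ~A = True
        E | P = True
      ~B <-> (Q -> E) = True
        ~B = True
        Q -> E = True
Both conjuncts True, so the formula holds.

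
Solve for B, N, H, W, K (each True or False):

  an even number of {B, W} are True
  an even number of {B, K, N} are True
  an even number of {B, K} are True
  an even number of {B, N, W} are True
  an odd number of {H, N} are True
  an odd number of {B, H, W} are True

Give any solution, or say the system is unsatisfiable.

B=F, N=F, H=T, W=F, K=F

{B, W}: 0 true → even ✓
{B, K, N}: 0 true → even ✓
{B, K}: 0 true → even ✓
{B, N, W}: 0 true → even ✓
{H, N}: 1 true → odd ✓
{B, H, W}: 1 true → odd ✓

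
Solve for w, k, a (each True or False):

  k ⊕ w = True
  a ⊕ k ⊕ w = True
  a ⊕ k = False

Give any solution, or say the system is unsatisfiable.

w = True, k = False, a = False

k ⊕ w = F ⊕ T = True ✓
a ⊕ k ⊕ w = F ⊕ F ⊕ T = True ✓
a ⊕ k = F ⊕ F = False ✓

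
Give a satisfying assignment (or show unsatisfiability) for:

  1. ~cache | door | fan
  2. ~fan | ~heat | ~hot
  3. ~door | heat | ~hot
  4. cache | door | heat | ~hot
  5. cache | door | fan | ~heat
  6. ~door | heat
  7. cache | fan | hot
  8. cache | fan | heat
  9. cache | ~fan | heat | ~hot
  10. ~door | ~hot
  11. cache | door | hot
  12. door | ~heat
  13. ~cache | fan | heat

cache = False, door = True, hot = False, fan = True, heat = True

Set cache = False.
Try door = False:
  (cache | door | hot) forces hot = True.
  (cache | door | heat | ~hot) forces heat = True.
  clause (door | ~heat) is falsified — backtrack.
So door = True.
  then (~door | heat) forces heat = True.
  then (~door | ~hot) forces hot = False.
  then (cache | fan | hot) forces fan = True.
All clauses satisfied.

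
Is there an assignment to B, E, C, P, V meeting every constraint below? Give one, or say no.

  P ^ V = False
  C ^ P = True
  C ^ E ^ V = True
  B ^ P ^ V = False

B = False; E = False; C = True; P = False; V = False

P ^ V = F ^ F = False ✓
C ^ P = T ^ F = True ✓
C ^ E ^ V = T ^ F ^ F = True ✓
B ^ P ^ V = F ^ F ^ F = False ✓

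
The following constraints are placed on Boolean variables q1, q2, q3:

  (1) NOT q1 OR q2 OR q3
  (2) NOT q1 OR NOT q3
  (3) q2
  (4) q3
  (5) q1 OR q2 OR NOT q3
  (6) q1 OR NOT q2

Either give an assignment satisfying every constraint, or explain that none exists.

The formula is unsatisfiable.

Case q1 = True:
  (NOT q1 OR NOT q3) forces q3 = False.
  Clause (q3) is falsified — contradiction.
Case q1 = False:
  (q2) forces q2 = True.
  Clause (q1 OR NOT q2) is falsified — contradiction.
Both cases fail, so the formula is unsatisfiable.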